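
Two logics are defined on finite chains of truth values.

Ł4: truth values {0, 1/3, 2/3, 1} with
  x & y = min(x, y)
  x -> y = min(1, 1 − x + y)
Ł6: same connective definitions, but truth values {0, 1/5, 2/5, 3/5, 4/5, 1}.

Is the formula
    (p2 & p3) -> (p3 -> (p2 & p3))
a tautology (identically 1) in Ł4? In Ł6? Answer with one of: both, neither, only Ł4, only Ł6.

In Ł4: every assignment gives 1 — tautology.
In Ł6: every assignment gives 1 — tautology.

both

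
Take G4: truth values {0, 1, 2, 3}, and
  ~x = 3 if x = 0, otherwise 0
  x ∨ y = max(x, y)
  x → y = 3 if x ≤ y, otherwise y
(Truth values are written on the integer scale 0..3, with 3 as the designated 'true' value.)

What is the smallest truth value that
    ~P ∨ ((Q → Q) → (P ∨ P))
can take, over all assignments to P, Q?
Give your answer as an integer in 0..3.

1

Take P = 1, Q = 0:
~P = ~1 = 0
Q → Q = 0 → 0 = 3
P ∨ P = 1 ∨ 1 = 1
(Q → Q) → (P ∨ P) = 3 → 1 = 1
~P ∨ ((Q → Q) → (P ∨ P)) = 0 ∨ 1 = 1
No assignment yields a value below 1, so this is the minimum.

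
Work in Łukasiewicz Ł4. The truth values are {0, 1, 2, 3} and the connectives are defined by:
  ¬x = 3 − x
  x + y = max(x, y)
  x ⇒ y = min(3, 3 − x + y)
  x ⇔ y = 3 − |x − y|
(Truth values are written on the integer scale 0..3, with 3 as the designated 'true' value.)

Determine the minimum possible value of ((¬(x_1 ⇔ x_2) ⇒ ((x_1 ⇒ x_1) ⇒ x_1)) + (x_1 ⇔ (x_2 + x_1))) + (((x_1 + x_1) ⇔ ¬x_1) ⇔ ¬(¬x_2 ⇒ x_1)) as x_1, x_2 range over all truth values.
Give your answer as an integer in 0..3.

Take x_1 = 0, x_2 = 1:
x_1 ⇔ x_2 = 0 ⇔ 1 = 2
¬(x_1 ⇔ x_2) = ¬2 = 1
x_1 ⇒ x_1 = 0 ⇒ 0 = 3
(x_1 ⇒ x_1) ⇒ x_1 = 3 ⇒ 0 = 0
¬(x_1 ⇔ x_2) ⇒ ((x_1 ⇒ x_1) ⇒ x_1) = 1 ⇒ 0 = 2
x_2 + x_1 = 1 + 0 = 1
x_1 ⇔ (x_2 + x_1) = 0 ⇔ 1 = 2
(¬(x_1 ⇔ x_2) ⇒ ((x_1 ⇒ x_1) ⇒ x_1)) + (x_1 ⇔ (x_2 + x_1)) = 2 + 2 = 2
x_1 + x_1 = 0 + 0 = 0
¬x_1 = ¬0 = 3
(x_1 + x_1) ⇔ ¬x_1 = 0 ⇔ 3 = 0
¬x_2 = ¬1 = 2
¬x_2 ⇒ x_1 = 2 ⇒ 0 = 1
¬(¬x_2 ⇒ x_1) = ¬1 = 2
((x_1 + x_1) ⇔ ¬x_1) ⇔ ¬(¬x_2 ⇒ x_1) = 0 ⇔ 2 = 1
((¬(x_1 ⇔ x_2) ⇒ ((x_1 ⇒ x_1) ⇒ x_1)) + (x_1 ⇔ (x_2 + x_1))) + (((x_1 + x_1) ⇔ ¬x_1) ⇔ ¬(¬x_2 ⇒ x_1)) = 2 + 1 = 2
No assignment yields a value below 2, so this is the minimum.

2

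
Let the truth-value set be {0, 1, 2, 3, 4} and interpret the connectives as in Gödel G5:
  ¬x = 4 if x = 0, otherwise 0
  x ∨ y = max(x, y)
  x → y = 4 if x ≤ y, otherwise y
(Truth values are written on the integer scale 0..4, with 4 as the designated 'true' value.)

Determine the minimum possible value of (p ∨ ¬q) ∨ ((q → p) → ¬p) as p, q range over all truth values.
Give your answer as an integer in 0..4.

1

Take p = 1, q = 1:
¬q = ¬1 = 0
p ∨ ¬q = 1 ∨ 0 = 1
q → p = 1 → 1 = 4
¬p = ¬1 = 0
(q → p) → ¬p = 4 → 0 = 0
(p ∨ ¬q) ∨ ((q → p) → ¬p) = 1 ∨ 0 = 1
No assignment yields a value below 1, so this is the minimum.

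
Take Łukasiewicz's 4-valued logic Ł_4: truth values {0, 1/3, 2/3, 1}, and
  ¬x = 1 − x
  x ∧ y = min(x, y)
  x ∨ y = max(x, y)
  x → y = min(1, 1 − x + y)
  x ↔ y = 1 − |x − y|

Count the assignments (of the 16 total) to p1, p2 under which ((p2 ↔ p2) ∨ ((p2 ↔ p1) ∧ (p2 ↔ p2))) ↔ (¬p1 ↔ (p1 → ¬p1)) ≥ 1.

p1 = 0, p2 = 0 ↦ 1  ≥
p1 = 0, p2 = 1/3 ↦ 1  ≥
p1 = 0, p2 = 2/3 ↦ 1  ≥
p1 = 0, p2 = 1 ↦ 1  ≥
p1 = 1/3, p2 = 0 ↦ 2/3  <
p1 = 1/3, p2 = 1/3 ↦ 2/3  <
p1 = 1/3, p2 = 2/3 ↦ 2/3  <
p1 = 1/3, p2 = 1 ↦ 2/3  <
p1 = 2/3, p2 = 0 ↦ 2/3  <
p1 = 2/3, p2 = 1/3 ↦ 2/3  <
p1 = 2/3, p2 = 2/3 ↦ 2/3  <
p1 = 2/3, p2 = 1 ↦ 2/3  <
p1 = 1, p2 = 0 ↦ 1  ≥
p1 = 1, p2 = 1/3 ↦ 1  ≥
p1 = 1, p2 = 2/3 ↦ 1  ≥
p1 = 1, p2 = 1 ↦ 1  ≥
So 8 of the 16 assignments meet the threshold.

8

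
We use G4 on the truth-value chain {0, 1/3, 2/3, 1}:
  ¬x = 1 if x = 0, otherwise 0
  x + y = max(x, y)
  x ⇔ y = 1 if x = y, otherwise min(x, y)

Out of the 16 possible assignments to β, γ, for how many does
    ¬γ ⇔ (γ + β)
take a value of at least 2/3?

2

β = 0, γ = 0 ↦ 0  <
β = 0, γ = 1/3 ↦ 0  <
β = 0, γ = 2/3 ↦ 0  <
β = 0, γ = 1 ↦ 0  <
β = 1/3, γ = 0 ↦ 1/3  <
β = 1/3, γ = 1/3 ↦ 0  <
β = 1/3, γ = 2/3 ↦ 0  <
β = 1/3, γ = 1 ↦ 0  <
β = 2/3, γ = 0 ↦ 2/3  ≥
β = 2/3, γ = 1/3 ↦ 0  <
β = 2/3, γ = 2/3 ↦ 0  <
β = 2/3, γ = 1 ↦ 0  <
β = 1, γ = 0 ↦ 1  ≥
β = 1, γ = 1/3 ↦ 0  <
β = 1, γ = 2/3 ↦ 0  <
β = 1, γ = 1 ↦ 0  <
So 2 of the 16 assignments meet the threshold.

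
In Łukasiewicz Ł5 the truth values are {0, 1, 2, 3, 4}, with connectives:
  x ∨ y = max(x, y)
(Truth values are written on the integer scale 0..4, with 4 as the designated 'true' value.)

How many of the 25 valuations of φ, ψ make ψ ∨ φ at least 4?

9

value 4: 9 assignments (counts)
value 3: 7 assignments
value 2: 5 assignments
value 1: 3 assignments
value 0: 1 assignment
So 9 of the 25 assignments meet the threshold.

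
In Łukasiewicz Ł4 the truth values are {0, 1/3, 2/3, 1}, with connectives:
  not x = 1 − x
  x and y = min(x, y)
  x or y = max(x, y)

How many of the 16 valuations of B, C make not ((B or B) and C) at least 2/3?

12

B = 0, C = 0 ↦ 1  ≥
B = 0, C = 1/3 ↦ 1  ≥
B = 0, C = 2/3 ↦ 1  ≥
B = 0, C = 1 ↦ 1  ≥
B = 1/3, C = 0 ↦ 1  ≥
B = 1/3, C = 1/3 ↦ 2/3  ≥
B = 1/3, C = 2/3 ↦ 2/3  ≥
B = 1/3, C = 1 ↦ 2/3  ≥
B = 2/3, C = 0 ↦ 1  ≥
B = 2/3, C = 1/3 ↦ 2/3  ≥
B = 2/3, C = 2/3 ↦ 1/3  <
B = 2/3, C = 1 ↦ 1/3  <
B = 1, C = 0 ↦ 1  ≥
B = 1, C = 1/3 ↦ 2/3  ≥
B = 1, C = 2/3 ↦ 1/3  <
B = 1, C = 1 ↦ 0  <
So 12 of the 16 assignments meet the threshold.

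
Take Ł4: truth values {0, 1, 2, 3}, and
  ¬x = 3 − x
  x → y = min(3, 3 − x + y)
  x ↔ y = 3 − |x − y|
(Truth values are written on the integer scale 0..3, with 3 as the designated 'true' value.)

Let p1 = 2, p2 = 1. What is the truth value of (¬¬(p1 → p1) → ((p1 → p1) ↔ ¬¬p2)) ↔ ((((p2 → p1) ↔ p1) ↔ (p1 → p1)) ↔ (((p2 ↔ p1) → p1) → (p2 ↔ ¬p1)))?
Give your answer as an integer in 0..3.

p1 → p1 = 2 → 2 = 3
¬(p1 → p1) = ¬3 = 0
¬¬(p1 → p1) = ¬0 = 3
p1 → p1 = 2 → 2 = 3
¬p2 = ¬1 = 2
¬¬p2 = ¬2 = 1
(p1 → p1) ↔ ¬¬p2 = 3 ↔ 1 = 1
¬¬(p1 → p1) → ((p1 → p1) ↔ ¬¬p2) = 3 → 1 = 1
p2 → p1 = 1 → 2 = 3
(p2 → p1) ↔ p1 = 3 ↔ 2 = 2
p1 → p1 = 2 → 2 = 3
((p2 → p1) ↔ p1) ↔ (p1 → p1) = 2 ↔ 3 = 2
p2 ↔ p1 = 1 ↔ 2 = 2
(p2 ↔ p1) → p1 = 2 → 2 = 3
¬p1 = ¬2 = 1
p2 ↔ ¬p1 = 1 ↔ 1 = 3
((p2 ↔ p1) → p1) → (p2 ↔ ¬p1) = 3 → 3 = 3
(((p2 → p1) ↔ p1) ↔ (p1 → p1)) ↔ (((p2 ↔ p1) → p1) → (p2 ↔ ¬p1)) = 2 ↔ 3 = 2
(¬¬(p1 → p1) → ((p1 → p1) ↔ ¬¬p2)) ↔ ((((p2 → p1) ↔ p1) ↔ (p1 → p1)) ↔ (((p2 ↔ p1) → p1) → (p2 ↔ ¬p1))) = 1 ↔ 2 = 2

2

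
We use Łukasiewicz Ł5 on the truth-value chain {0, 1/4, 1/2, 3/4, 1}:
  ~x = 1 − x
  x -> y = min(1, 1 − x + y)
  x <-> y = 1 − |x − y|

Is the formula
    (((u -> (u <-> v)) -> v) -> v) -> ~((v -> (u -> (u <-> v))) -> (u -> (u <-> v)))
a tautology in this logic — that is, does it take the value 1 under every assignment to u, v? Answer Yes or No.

Counterexample: take u = 0, v = 0.
u <-> v = 0 <-> 0 = 1
u -> (u <-> v) = 0 -> 1 = 1
(u -> (u <-> v)) -> v = 1 -> 0 = 0
((u -> (u <-> v)) -> v) -> v = 0 -> 0 = 1
v -> (u -> (u <-> v)) = 0 -> 1 = 1
(v -> (u -> (u <-> v))) -> (u -> (u <-> v)) = 1 -> 1 = 1
~((v -> (u -> (u <-> v))) -> (u -> (u <-> v))) = ~1 = 0
(((u -> (u <-> v)) -> v) -> v) -> ~((v -> (u -> (u <-> v))) -> (u -> (u <-> v))) = 1 -> 0 = 0
This gives 0 ≠ 1.

No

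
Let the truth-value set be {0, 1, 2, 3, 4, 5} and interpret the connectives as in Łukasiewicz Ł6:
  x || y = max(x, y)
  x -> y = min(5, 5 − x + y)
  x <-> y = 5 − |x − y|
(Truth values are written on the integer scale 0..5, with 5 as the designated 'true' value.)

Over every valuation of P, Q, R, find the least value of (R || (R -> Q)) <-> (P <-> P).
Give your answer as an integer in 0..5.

Take P = 0, Q = 0, R = 2:
R -> Q = 2 -> 0 = 3
R || (R -> Q) = 2 || 3 = 3
P <-> P = 0 <-> 0 = 5
(R || (R -> Q)) <-> (P <-> P) = 3 <-> 5 = 3
No assignment yields a value below 3, so this is the minimum.

3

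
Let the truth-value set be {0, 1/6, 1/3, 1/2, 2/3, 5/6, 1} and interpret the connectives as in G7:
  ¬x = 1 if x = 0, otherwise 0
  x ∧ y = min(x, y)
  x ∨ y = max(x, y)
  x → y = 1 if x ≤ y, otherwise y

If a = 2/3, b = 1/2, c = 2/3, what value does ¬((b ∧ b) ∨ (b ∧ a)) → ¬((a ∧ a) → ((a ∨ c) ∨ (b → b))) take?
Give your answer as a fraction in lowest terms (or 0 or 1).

1

b ∧ b = 1/2 ∧ 1/2 = 1/2
b ∧ a = 1/2 ∧ 2/3 = 1/2
(b ∧ b) ∨ (b ∧ a) = 1/2 ∨ 1/2 = 1/2
¬((b ∧ b) ∨ (b ∧ a)) = ¬1/2 = 0
a ∧ a = 2/3 ∧ 2/3 = 2/3
a ∨ c = 2/3 ∨ 2/3 = 2/3
b → b = 1/2 → 1/2 = 1
(a ∨ c) ∨ (b → b) = 2/3 ∨ 1 = 1
(a ∧ a) → ((a ∨ c) ∨ (b → b)) = 2/3 → 1 = 1
¬((a ∧ a) → ((a ∨ c) ∨ (b → b))) = ¬1 = 0
¬((b ∧ b) ∨ (b ∧ a)) → ¬((a ∧ a) → ((a ∨ c) ∨ (b → b))) = 0 → 0 = 1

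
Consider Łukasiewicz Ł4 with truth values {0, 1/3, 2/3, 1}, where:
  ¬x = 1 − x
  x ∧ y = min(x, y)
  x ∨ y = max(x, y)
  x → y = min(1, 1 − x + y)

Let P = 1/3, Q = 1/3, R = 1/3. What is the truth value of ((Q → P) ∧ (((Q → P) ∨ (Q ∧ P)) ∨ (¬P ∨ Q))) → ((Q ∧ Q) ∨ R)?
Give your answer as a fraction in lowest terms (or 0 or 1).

Q → P = 1/3 → 1/3 = 1
Q → P = 1/3 → 1/3 = 1
Q ∧ P = 1/3 ∧ 1/3 = 1/3
(Q → P) ∨ (Q ∧ P) = 1 ∨ 1/3 = 1
¬P = ¬1/3 = 2/3
¬P ∨ Q = 2/3 ∨ 1/3 = 2/3
((Q → P) ∨ (Q ∧ P)) ∨ (¬P ∨ Q) = 1 ∨ 2/3 = 1
(Q → P) ∧ (((Q → P) ∨ (Q ∧ P)) ∨ (¬P ∨ Q)) = 1 ∧ 1 = 1
Q ∧ Q = 1/3 ∧ 1/3 = 1/3
(Q ∧ Q) ∨ R = 1/3 ∨ 1/3 = 1/3
((Q → P) ∧ (((Q → P) ∨ (Q ∧ P)) ∨ (¬P ∨ Q))) → ((Q ∧ Q) ∨ R) = 1 → 1/3 = 1/3

1/3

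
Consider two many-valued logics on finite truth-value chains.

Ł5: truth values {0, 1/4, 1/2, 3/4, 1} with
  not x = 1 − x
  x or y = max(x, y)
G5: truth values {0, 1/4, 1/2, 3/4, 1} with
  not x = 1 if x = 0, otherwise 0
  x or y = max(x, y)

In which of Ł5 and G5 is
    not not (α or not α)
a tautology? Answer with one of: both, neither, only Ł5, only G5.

only G5

In Ł5: at α = 1/4 the value is 3/4 — not a tautology.
In G5: every assignment gives 1 — tautology.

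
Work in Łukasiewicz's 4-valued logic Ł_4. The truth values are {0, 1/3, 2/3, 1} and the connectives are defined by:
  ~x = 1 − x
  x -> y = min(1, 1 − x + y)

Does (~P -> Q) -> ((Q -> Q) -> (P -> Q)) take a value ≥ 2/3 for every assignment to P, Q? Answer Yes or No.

Counterexample: take P = 1, Q = 0.
~P = ~1 = 0
~P -> Q = 0 -> 0 = 1
Q -> Q = 0 -> 0 = 1
P -> Q = 1 -> 0 = 0
(Q -> Q) -> (P -> Q) = 1 -> 0 = 0
(~P -> Q) -> ((Q -> Q) -> (P -> Q)) = 1 -> 0 = 0
This gives 0, which is below 2/3.

No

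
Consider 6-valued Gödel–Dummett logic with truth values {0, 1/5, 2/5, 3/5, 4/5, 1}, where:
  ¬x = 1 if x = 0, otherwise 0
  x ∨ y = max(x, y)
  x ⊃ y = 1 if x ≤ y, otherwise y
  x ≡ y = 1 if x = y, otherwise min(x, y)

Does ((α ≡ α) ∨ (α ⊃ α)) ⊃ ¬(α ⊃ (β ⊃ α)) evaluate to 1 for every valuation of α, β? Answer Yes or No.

Counterexample: take α = 0, β = 0.
α ≡ α = 0 ≡ 0 = 1
α ⊃ α = 0 ⊃ 0 = 1
(α ≡ α) ∨ (α ⊃ α) = 1 ∨ 1 = 1
β ⊃ α = 0 ⊃ 0 = 1
α ⊃ (β ⊃ α) = 0 ⊃ 1 = 1
¬(α ⊃ (β ⊃ α)) = ¬1 = 0
((α ≡ α) ∨ (α ⊃ α)) ⊃ ¬(α ⊃ (β ⊃ α)) = 1 ⊃ 0 = 0
This gives 0 ≠ 1.

No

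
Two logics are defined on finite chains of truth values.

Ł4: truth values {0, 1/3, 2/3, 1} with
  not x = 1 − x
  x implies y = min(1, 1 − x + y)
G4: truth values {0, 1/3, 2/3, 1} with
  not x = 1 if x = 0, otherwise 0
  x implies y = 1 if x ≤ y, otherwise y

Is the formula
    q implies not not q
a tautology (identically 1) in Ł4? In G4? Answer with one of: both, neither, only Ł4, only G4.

both

In Ł4: every assignment gives 1 — tautology.
In G4: every assignment gives 1 — tautology.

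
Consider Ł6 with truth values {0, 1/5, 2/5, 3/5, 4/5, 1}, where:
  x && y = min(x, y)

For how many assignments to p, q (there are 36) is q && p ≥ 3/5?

value 1: 1 assignment (counts)
value 4/5: 3 assignments (counts)
value 3/5: 5 assignments (counts)
value 2/5: 7 assignments
value 1/5: 9 assignments
value 0: 11 assignments
So 9 of the 36 assignments meet the threshold.

9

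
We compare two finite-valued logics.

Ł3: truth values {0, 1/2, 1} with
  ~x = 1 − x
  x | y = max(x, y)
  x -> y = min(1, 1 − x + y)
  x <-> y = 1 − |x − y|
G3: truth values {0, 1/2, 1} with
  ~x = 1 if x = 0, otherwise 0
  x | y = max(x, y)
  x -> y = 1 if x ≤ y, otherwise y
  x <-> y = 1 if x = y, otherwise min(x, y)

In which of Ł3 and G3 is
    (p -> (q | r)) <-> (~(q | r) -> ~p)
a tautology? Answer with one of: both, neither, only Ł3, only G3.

only Ł3

In Ł3: every assignment gives 1 — tautology.
In G3: at p = 1, q = 0, r = 1/2 the value is 1/2 — not a tautology.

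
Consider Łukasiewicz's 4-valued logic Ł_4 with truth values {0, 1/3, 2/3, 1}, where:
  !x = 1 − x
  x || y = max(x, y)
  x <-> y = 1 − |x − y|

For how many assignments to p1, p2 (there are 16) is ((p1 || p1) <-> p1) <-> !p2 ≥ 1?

4

p1 = 0, p2 = 0 ↦ 1  ≥
p1 = 0, p2 = 1/3 ↦ 2/3  <
p1 = 0, p2 = 2/3 ↦ 1/3  <
p1 = 0, p2 = 1 ↦ 0  <
p1 = 1/3, p2 = 0 ↦ 1  ≥
p1 = 1/3, p2 = 1/3 ↦ 2/3  <
p1 = 1/3, p2 = 2/3 ↦ 1/3  <
p1 = 1/3, p2 = 1 ↦ 0  <
p1 = 2/3, p2 = 0 ↦ 1  ≥
p1 = 2/3, p2 = 1/3 ↦ 2/3  <
p1 = 2/3, p2 = 2/3 ↦ 1/3  <
p1 = 2/3, p2 = 1 ↦ 0  <
p1 = 1, p2 = 0 ↦ 1  ≥
p1 = 1, p2 = 1/3 ↦ 2/3  <
p1 = 1, p2 = 2/3 ↦ 1/3  <
p1 = 1, p2 = 1 ↦ 0  <
So 4 of the 16 assignments meet the threshold.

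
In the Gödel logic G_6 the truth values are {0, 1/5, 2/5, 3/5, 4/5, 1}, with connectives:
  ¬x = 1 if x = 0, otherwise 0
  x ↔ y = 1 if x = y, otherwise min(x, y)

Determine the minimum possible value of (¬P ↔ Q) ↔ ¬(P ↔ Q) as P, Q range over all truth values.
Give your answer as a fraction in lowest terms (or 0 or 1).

1/5

Take P = 0, Q = 1/5:
¬P = ¬0 = 1
¬P ↔ Q = 1 ↔ 1/5 = 1/5
P ↔ Q = 0 ↔ 1/5 = 0
¬(P ↔ Q) = ¬0 = 1
(¬P ↔ Q) ↔ ¬(P ↔ Q) = 1/5 ↔ 1 = 1/5
No assignment yields a value below 1/5, so this is the minimum.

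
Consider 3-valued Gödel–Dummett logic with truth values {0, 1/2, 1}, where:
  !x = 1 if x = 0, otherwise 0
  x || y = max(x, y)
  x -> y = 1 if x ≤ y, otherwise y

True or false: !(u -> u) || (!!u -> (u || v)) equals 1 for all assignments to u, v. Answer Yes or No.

Counterexample: take u = 1/2, v = 0.
u -> u = 1/2 -> 1/2 = 1
!(u -> u) = !1 = 0
!u = !1/2 = 0
!!u = !0 = 1
u || v = 1/2 || 0 = 1/2
!!u -> (u || v) = 1 -> 1/2 = 1/2
!(u -> u) || (!!u -> (u || v)) = 0 || 1/2 = 1/2
This gives 1/2 ≠ 1.

No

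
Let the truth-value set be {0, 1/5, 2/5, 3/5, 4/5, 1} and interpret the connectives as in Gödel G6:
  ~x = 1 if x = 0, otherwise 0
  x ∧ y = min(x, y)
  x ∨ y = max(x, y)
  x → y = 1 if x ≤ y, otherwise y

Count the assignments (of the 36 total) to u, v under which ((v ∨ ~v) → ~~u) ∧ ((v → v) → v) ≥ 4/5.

value 1: 5 assignments (counts)
value 4/5: 5 assignments (counts)
value 3/5: 5 assignments
value 2/5: 5 assignments
value 1/5: 5 assignments
value 0: 11 assignments
So 10 of the 36 assignments meet the threshold.

10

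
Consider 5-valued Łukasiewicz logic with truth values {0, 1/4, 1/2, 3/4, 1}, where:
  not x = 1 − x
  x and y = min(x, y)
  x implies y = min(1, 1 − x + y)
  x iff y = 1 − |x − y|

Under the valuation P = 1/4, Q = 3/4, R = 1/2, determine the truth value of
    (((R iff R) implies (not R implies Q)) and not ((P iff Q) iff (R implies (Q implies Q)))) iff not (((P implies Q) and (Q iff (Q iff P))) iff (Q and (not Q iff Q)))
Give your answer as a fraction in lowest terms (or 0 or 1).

R iff R = 1/2 iff 1/2 = 1
not R = not 1/2 = 1/2
not R implies Q = 1/2 implies 3/4 = 1
(R iff R) implies (not R implies Q) = 1 implies 1 = 1
P iff Q = 1/4 iff 3/4 = 1/2
Q implies Q = 3/4 implies 3/4 = 1
R implies (Q implies Q) = 1/2 implies 1 = 1
(P iff Q) iff (R implies (Q implies Q)) = 1/2 iff 1 = 1/2
not ((P iff Q) iff (R implies (Q implies Q))) = not 1/2 = 1/2
((R iff R) implies (not R implies Q)) and not ((P iff Q) iff (R implies (Q implies Q))) = 1 and 1/2 = 1/2
P implies Q = 1/4 implies 3/4 = 1
Q iff P = 3/4 iff 1/4 = 1/2
Q iff (Q iff P) = 3/4 iff 1/2 = 3/4
(P implies Q) and (Q iff (Q iff P)) = 1 and 3/4 = 3/4
not Q = not 3/4 = 1/4
not Q iff Q = 1/4 iff 3/4 = 1/2
Q and (not Q iff Q) = 3/4 and 1/2 = 1/2
((P implies Q) and (Q iff (Q iff P))) iff (Q and (not Q iff Q)) = 3/4 iff 1/2 = 3/4
not (((P implies Q) and (Q iff (Q iff P))) iff (Q and (not Q iff Q))) = not 3/4 = 1/4
(((R iff R) implies (not R implies Q)) and not ((P iff Q) iff (R implies (Q implies Q)))) iff not (((P implies Q) and (Q iff (Q iff P))) iff (Q and (not Q iff Q))) = 1/2 iff 1/4 = 3/4

3/4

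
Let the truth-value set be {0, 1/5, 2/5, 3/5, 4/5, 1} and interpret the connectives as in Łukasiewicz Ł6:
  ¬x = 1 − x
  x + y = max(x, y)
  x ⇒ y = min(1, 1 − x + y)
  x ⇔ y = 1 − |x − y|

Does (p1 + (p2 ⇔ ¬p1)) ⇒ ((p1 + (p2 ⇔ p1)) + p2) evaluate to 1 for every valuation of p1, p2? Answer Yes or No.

No

Counterexample: take p1 = 1/5, p2 = 3/5.
¬p1 = ¬1/5 = 4/5
p2 ⇔ ¬p1 = 3/5 ⇔ 4/5 = 4/5
p1 + (p2 ⇔ ¬p1) = 1/5 + 4/5 = 4/5
p2 ⇔ p1 = 3/5 ⇔ 1/5 = 3/5
p1 + (p2 ⇔ p1) = 1/5 + 3/5 = 3/5
(p1 + (p2 ⇔ p1)) + p2 = 3/5 + 3/5 = 3/5
(p1 + (p2 ⇔ ¬p1)) ⇒ ((p1 + (p2 ⇔ p1)) + p2) = 4/5 ⇒ 3/5 = 4/5
This gives 4/5 ≠ 1.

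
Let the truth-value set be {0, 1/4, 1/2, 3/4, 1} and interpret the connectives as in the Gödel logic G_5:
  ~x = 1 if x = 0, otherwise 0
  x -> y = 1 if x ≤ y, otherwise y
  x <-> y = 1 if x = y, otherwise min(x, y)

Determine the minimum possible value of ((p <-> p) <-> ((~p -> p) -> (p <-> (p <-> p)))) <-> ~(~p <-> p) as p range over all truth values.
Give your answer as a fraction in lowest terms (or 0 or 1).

1/4

Take p = 1/4:
p <-> p = 1/4 <-> 1/4 = 1
~p = ~1/4 = 0
~p -> p = 0 -> 1/4 = 1
p <-> p = 1/4 <-> 1/4 = 1
p <-> (p <-> p) = 1/4 <-> 1 = 1/4
(~p -> p) -> (p <-> (p <-> p)) = 1 -> 1/4 = 1/4
(p <-> p) <-> ((~p -> p) -> (p <-> (p <-> p))) = 1 <-> 1/4 = 1/4
~p = ~1/4 = 0
~p <-> p = 0 <-> 1/4 = 0
~(~p <-> p) = ~0 = 1
((p <-> p) <-> ((~p -> p) -> (p <-> (p <-> p)))) <-> ~(~p <-> p) = 1/4 <-> 1 = 1/4
No assignment yields a value below 1/4, so this is the minimum.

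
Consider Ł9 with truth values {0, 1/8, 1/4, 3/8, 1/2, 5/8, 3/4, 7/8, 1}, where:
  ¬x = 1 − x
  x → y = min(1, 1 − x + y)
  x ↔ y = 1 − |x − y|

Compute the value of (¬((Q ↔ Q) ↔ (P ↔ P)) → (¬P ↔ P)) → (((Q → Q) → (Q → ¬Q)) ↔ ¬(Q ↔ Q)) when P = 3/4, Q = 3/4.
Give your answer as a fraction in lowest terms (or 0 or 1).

Q ↔ Q = 3/4 ↔ 3/4 = 1
P ↔ P = 3/4 ↔ 3/4 = 1
(Q ↔ Q) ↔ (P ↔ P) = 1 ↔ 1 = 1
¬((Q ↔ Q) ↔ (P ↔ P)) = ¬1 = 0
¬P = ¬3/4 = 1/4
¬P ↔ P = 1/4 ↔ 3/4 = 1/2
¬((Q ↔ Q) ↔ (P ↔ P)) → (¬P ↔ P) = 0 → 1/2 = 1
Q → Q = 3/4 → 3/4 = 1
¬Q = ¬3/4 = 1/4
Q → ¬Q = 3/4 → 1/4 = 1/2
(Q → Q) → (Q → ¬Q) = 1 → 1/2 = 1/2
Q ↔ Q = 3/4 ↔ 3/4 = 1
¬(Q ↔ Q) = ¬1 = 0
((Q → Q) → (Q → ¬Q)) ↔ ¬(Q ↔ Q) = 1/2 ↔ 0 = 1/2
(¬((Q ↔ Q) ↔ (P ↔ P)) → (¬P ↔ P)) → (((Q → Q) → (Q → ¬Q)) ↔ ¬(Q ↔ Q)) = 1 → 1/2 = 1/2

1/2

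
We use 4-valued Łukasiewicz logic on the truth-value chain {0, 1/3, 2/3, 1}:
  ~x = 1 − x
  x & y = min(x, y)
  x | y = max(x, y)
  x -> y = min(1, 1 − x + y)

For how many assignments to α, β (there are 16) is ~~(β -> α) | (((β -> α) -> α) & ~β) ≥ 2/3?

13

α = 0, β = 0 ↦ 1  ≥
α = 0, β = 1/3 ↦ 2/3  ≥
α = 0, β = 2/3 ↦ 1/3  <
α = 0, β = 1 ↦ 0  <
α = 1/3, β = 0 ↦ 1  ≥
α = 1/3, β = 1/3 ↦ 1  ≥
α = 1/3, β = 2/3 ↦ 2/3  ≥
α = 1/3, β = 1 ↦ 1/3  <
α = 2/3, β = 0 ↦ 1  ≥
α = 2/3, β = 1/3 ↦ 1  ≥
α = 2/3, β = 2/3 ↦ 1  ≥
α = 2/3, β = 1 ↦ 2/3  ≥
α = 1, β = 0 ↦ 1  ≥
α = 1, β = 1/3 ↦ 1  ≥
α = 1, β = 2/3 ↦ 1  ≥
α = 1, β = 1 ↦ 1  ≥
So 13 of the 16 assignments meet the threshold.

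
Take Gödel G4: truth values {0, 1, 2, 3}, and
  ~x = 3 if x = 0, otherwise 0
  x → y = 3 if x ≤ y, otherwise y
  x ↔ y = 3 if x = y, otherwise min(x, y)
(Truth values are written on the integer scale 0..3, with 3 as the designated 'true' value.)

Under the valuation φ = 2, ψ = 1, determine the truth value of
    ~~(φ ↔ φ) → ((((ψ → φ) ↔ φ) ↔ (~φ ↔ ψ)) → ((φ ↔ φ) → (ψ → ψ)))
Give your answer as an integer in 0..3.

φ ↔ φ = 2 ↔ 2 = 3
~(φ ↔ φ) = ~3 = 0
~~(φ ↔ φ) = ~0 = 3
ψ → φ = 1 → 2 = 3
(ψ → φ) ↔ φ = 3 ↔ 2 = 2
~φ = ~2 = 0
~φ ↔ ψ = 0 ↔ 1 = 0
((ψ → φ) ↔ φ) ↔ (~φ ↔ ψ) = 2 ↔ 0 = 0
φ ↔ φ = 2 ↔ 2 = 3
ψ → ψ = 1 → 1 = 3
(φ ↔ φ) → (ψ → ψ) = 3 → 3 = 3
(((ψ → φ) ↔ φ) ↔ (~φ ↔ ψ)) → ((φ ↔ φ) → (ψ → ψ)) = 0 → 3 = 3
~~(φ ↔ φ) → ((((ψ → φ) ↔ φ) ↔ (~φ ↔ ψ)) → ((φ ↔ φ) → (ψ → ψ))) = 3 → 3 = 3

3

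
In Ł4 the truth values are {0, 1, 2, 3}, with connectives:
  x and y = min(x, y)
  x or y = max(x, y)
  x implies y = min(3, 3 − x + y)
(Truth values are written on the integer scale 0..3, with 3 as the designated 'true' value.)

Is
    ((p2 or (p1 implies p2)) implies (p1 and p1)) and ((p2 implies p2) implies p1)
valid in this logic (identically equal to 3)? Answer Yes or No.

No

Counterexample: take p1 = 0, p2 = 0.
p1 implies p2 = 0 implies 0 = 3
p2 or (p1 implies p2) = 0 or 3 = 3
p1 and p1 = 0 and 0 = 0
(p2 or (p1 implies p2)) implies (p1 and p1) = 3 implies 0 = 0
p2 implies p2 = 0 implies 0 = 3
(p2 implies p2) implies p1 = 3 implies 0 = 0
((p2 or (p1 implies p2)) implies (p1 and p1)) and ((p2 implies p2) implies p1) = 0 and 0 = 0
This gives 0 ≠ 3.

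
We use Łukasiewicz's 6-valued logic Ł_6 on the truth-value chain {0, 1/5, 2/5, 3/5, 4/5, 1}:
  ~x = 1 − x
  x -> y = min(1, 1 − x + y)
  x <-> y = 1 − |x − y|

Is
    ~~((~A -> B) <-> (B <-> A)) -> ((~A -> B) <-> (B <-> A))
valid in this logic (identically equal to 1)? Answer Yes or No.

At A = 1, B = 2/5, for instance:
~A = ~1 = 0
~A -> B = 0 -> 2/5 = 1
B <-> A = 2/5 <-> 1 = 2/5
(~A -> B) <-> (B <-> A) = 1 <-> 2/5 = 2/5
~((~A -> B) <-> (B <-> A)) = ~2/5 = 3/5
~~((~A -> B) <-> (B <-> A)) = ~3/5 = 2/5
~~((~A -> B) <-> (B <-> A)) -> ((~A -> B) <-> (B <-> A)) = 2/5 -> 2/5 = 1
and checking the remaining 35 assignments likewise gives ≥ 1 in every case.

Yes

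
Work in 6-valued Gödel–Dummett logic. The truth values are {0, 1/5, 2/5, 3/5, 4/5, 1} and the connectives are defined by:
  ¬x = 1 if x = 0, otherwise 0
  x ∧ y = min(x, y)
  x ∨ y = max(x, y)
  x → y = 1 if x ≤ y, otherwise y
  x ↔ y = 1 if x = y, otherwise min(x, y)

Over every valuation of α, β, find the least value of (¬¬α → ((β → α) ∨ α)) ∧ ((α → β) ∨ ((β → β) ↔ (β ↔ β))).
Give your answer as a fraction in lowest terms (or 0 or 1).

1/5

Take α = 1/5, β = 2/5:
¬α = ¬1/5 = 0
¬¬α = ¬0 = 1
β → α = 2/5 → 1/5 = 1/5
(β → α) ∨ α = 1/5 ∨ 1/5 = 1/5
¬¬α → ((β → α) ∨ α) = 1 → 1/5 = 1/5
α → β = 1/5 → 2/5 = 1
β → β = 2/5 → 2/5 = 1
β ↔ β = 2/5 ↔ 2/5 = 1
(β → β) ↔ (β ↔ β) = 1 ↔ 1 = 1
(α → β) ∨ ((β → β) ↔ (β ↔ β)) = 1 ∨ 1 = 1
(¬¬α → ((β → α) ∨ α)) ∧ ((α → β) ∨ ((β → β) ↔ (β ↔ β))) = 1/5 ∧ 1 = 1/5
No assignment yields a value below 1/5, so this is the minimum.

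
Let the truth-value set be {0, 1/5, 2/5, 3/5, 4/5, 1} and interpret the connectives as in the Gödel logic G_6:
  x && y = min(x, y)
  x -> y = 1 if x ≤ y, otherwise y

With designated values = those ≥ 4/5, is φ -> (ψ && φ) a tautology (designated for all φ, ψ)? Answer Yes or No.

No

Counterexample: take φ = 1/5, ψ = 0.
ψ && φ = 0 && 1/5 = 0
φ -> (ψ && φ) = 1/5 -> 0 = 0
This gives 0, which is below 4/5.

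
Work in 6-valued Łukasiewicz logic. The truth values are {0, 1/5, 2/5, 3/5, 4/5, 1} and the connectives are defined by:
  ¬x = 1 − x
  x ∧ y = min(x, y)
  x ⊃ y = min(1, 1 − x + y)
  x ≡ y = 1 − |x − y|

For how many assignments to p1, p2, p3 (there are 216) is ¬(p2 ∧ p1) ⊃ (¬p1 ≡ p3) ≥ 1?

119

value 1: 119 assignments (counts)
value 4/5: 36 assignments
value 3/5: 25 assignments
value 2/5: 19 assignments
value 1/5: 10 assignments
value 0: 7 assignments
So 119 of the 216 assignments meet the threshold.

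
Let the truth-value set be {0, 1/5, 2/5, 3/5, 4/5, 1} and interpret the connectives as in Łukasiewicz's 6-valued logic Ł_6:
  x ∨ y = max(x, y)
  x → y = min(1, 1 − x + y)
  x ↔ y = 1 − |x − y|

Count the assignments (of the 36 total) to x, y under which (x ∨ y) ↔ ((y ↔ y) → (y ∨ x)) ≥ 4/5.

36

value 1: 36 assignments (counts)
So 36 of the 36 assignments meet the threshold.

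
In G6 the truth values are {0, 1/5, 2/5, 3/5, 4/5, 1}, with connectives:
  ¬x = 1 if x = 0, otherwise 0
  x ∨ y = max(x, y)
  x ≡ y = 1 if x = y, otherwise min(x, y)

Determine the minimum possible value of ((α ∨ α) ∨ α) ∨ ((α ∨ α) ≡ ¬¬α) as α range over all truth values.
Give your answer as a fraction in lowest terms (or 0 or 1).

1/5

Take α = 1/5:
α ∨ α = 1/5 ∨ 1/5 = 1/5
(α ∨ α) ∨ α = 1/5 ∨ 1/5 = 1/5
α ∨ α = 1/5 ∨ 1/5 = 1/5
¬α = ¬1/5 = 0
¬¬α = ¬0 = 1
(α ∨ α) ≡ ¬¬α = 1/5 ≡ 1 = 1/5
((α ∨ α) ∨ α) ∨ ((α ∨ α) ≡ ¬¬α) = 1/5 ∨ 1/5 = 1/5
No assignment yields a value below 1/5, so this is the minimum.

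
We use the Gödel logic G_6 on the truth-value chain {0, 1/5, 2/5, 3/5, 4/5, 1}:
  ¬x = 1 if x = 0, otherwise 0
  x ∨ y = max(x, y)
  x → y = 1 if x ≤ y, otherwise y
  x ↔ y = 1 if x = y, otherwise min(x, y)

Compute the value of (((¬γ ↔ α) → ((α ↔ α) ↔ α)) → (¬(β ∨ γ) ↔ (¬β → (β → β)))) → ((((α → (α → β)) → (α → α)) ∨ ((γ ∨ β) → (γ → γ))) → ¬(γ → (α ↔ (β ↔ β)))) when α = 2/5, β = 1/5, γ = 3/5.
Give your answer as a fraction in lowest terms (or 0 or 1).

¬γ = ¬3/5 = 0
¬γ ↔ α = 0 ↔ 2/5 = 0
α ↔ α = 2/5 ↔ 2/5 = 1
(α ↔ α) ↔ α = 1 ↔ 2/5 = 2/5
(¬γ ↔ α) → ((α ↔ α) ↔ α) = 0 → 2/5 = 1
β ∨ γ = 1/5 ∨ 3/5 = 3/5
¬(β ∨ γ) = ¬3/5 = 0
¬β = ¬1/5 = 0
β → β = 1/5 → 1/5 = 1
¬β → (β → β) = 0 → 1 = 1
¬(β ∨ γ) ↔ (¬β → (β → β)) = 0 ↔ 1 = 0
((¬γ ↔ α) → ((α ↔ α) ↔ α)) → (¬(β ∨ γ) ↔ (¬β → (β → β))) = 1 → 0 = 0
α → β = 2/5 → 1/5 = 1/5
α → (α → β) = 2/5 → 1/5 = 1/5
α → α = 2/5 → 2/5 = 1
(α → (α → β)) → (α → α) = 1/5 → 1 = 1
γ ∨ β = 3/5 ∨ 1/5 = 3/5
γ → γ = 3/5 → 3/5 = 1
(γ ∨ β) → (γ → γ) = 3/5 → 1 = 1
((α → (α → β)) → (α → α)) ∨ ((γ ∨ β) → (γ → γ)) = 1 ∨ 1 = 1
β ↔ β = 1/5 ↔ 1/5 = 1
α ↔ (β ↔ β) = 2/5 ↔ 1 = 2/5
γ → (α ↔ (β ↔ β)) = 3/5 → 2/5 = 2/5
¬(γ → (α ↔ (β ↔ β))) = ¬2/5 = 0
(((α → (α → β)) → (α → α)) ∨ ((γ ∨ β) → (γ → γ))) → ¬(γ → (α ↔ (β ↔ β))) = 1 → 0 = 0
(((¬γ ↔ α) → ((α ↔ α) ↔ α)) → (¬(β ∨ γ) ↔ (¬β → (β → β)))) → ((((α → (α → β)) → (α → α)) ∨ ((γ ∨ β) → (γ → γ))) → ¬(γ → (α ↔ (β ↔ β)))) = 0 → 0 = 1

1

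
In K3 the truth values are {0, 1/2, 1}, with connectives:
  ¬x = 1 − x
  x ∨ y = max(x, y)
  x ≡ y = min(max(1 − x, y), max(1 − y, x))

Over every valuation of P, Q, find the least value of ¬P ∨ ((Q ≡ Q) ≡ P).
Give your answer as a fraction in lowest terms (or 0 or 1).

1/2

Take P = 1/2, Q = 0:
¬P = ¬1/2 = 1/2
Q ≡ Q = 0 ≡ 0 = 1
(Q ≡ Q) ≡ P = 1 ≡ 1/2 = 1/2
¬P ∨ ((Q ≡ Q) ≡ P) = 1/2 ∨ 1/2 = 1/2
No assignment yields a value below 1/2, so this is the minimum.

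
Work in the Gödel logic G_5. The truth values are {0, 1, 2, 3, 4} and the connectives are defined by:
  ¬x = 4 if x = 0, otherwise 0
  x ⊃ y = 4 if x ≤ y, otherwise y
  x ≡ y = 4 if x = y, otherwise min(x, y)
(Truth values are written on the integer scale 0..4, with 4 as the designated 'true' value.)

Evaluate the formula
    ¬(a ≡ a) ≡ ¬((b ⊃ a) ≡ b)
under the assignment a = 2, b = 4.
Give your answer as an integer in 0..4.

4

a ≡ a = 2 ≡ 2 = 4
¬(a ≡ a) = ¬4 = 0
b ⊃ a = 4 ⊃ 2 = 2
(b ⊃ a) ≡ b = 2 ≡ 4 = 2
¬((b ⊃ a) ≡ b) = ¬2 = 0
¬(a ≡ a) ≡ ¬((b ⊃ a) ≡ b) = 0 ≡ 0 = 4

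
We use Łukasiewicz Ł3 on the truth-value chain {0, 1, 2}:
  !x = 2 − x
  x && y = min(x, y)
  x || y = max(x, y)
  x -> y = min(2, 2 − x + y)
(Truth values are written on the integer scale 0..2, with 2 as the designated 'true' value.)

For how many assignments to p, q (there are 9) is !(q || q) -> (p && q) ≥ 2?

p = 0, q = 0 ↦ 0  <
p = 0, q = 1 ↦ 1  <
p = 0, q = 2 ↦ 2  ≥
p = 1, q = 0 ↦ 0  <
p = 1, q = 1 ↦ 2  ≥
p = 1, q = 2 ↦ 2  ≥
p = 2, q = 0 ↦ 0  <
p = 2, q = 1 ↦ 2  ≥
p = 2, q = 2 ↦ 2  ≥
So 5 of the 9 assignments meet the threshold.

5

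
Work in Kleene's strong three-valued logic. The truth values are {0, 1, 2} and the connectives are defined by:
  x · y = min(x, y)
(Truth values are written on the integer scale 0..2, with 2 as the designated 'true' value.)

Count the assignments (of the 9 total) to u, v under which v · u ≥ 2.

1

u = 0, v = 0 ↦ 0  <
u = 0, v = 1 ↦ 0  <
u = 0, v = 2 ↦ 0  <
u = 1, v = 0 ↦ 0  <
u = 1, v = 1 ↦ 1  <
u = 1, v = 2 ↦ 1  <
u = 2, v = 0 ↦ 0  <
u = 2, v = 1 ↦ 1  <
u = 2, v = 2 ↦ 2  ≥
So 1 of the 9 assignments meets the threshold.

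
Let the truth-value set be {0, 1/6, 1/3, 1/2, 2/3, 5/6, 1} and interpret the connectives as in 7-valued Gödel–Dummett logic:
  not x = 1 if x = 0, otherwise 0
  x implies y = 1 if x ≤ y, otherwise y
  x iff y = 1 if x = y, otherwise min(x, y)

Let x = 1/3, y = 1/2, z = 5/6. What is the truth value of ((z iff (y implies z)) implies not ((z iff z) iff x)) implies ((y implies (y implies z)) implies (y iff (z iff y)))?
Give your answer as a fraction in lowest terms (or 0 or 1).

1

y implies z = 1/2 implies 5/6 = 1
z iff (y implies z) = 5/6 iff 1 = 5/6
z iff z = 5/6 iff 5/6 = 1
(z iff z) iff x = 1 iff 1/3 = 1/3
not ((z iff z) iff x) = not 1/3 = 0
(z iff (y implies z)) implies not ((z iff z) iff x) = 5/6 implies 0 = 0
y implies z = 1/2 implies 5/6 = 1
y implies (y implies z) = 1/2 implies 1 = 1
z iff y = 5/6 iff 1/2 = 1/2
y iff (z iff y) = 1/2 iff 1/2 = 1
(y implies (y implies z)) implies (y iff (z iff y)) = 1 implies 1 = 1
((z iff (y implies z)) implies not ((z iff z) iff x)) implies ((y implies (y implies z)) implies (y iff (z iff y))) = 0 implies 1 = 1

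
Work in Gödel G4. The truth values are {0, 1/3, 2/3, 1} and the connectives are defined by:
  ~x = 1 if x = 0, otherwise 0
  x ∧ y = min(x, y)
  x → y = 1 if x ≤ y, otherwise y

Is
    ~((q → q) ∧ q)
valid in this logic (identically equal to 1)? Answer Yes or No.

No

Counterexample: take q = 1/3.
q → q = 1/3 → 1/3 = 1
(q → q) ∧ q = 1 ∧ 1/3 = 1/3
~((q → q) ∧ q) = ~1/3 = 0
This gives 0 ≠ 1.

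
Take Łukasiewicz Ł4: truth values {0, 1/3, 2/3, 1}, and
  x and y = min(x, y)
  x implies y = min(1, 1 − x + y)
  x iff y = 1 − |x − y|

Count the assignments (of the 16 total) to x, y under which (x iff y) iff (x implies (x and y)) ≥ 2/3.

13

x = 0, y = 0 ↦ 1  ≥
x = 0, y = 1/3 ↦ 2/3  ≥
x = 0, y = 2/3 ↦ 1/3  <
x = 0, y = 1 ↦ 0  <
x = 1/3, y = 0 ↦ 1  ≥
x = 1/3, y = 1/3 ↦ 1  ≥
x = 1/3, y = 2/3 ↦ 2/3  ≥
x = 1/3, y = 1 ↦ 1/3  <
x = 2/3, y = 0 ↦ 1  ≥
x = 2/3, y = 1/3 ↦ 1  ≥
x = 2/3, y = 2/3 ↦ 1  ≥
x = 2/3, y = 1 ↦ 2/3  ≥
x = 1, y = 0 ↦ 1  ≥
x = 1, y = 1/3 ↦ 1  ≥
x = 1, y = 2/3 ↦ 1  ≥
x = 1, y = 1 ↦ 1  ≥
So 13 of the 16 assignments meet the threshold.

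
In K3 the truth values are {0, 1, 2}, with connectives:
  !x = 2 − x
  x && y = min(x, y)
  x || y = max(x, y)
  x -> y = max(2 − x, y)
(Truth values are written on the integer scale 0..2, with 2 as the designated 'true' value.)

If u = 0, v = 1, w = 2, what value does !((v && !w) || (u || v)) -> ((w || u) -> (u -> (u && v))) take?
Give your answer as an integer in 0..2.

2

!w = !2 = 0
v && !w = 1 && 0 = 0
u || v = 0 || 1 = 1
(v && !w) || (u || v) = 0 || 1 = 1
!((v && !w) || (u || v)) = !1 = 1
w || u = 2 || 0 = 2
u && v = 0 && 1 = 0
u -> (u && v) = 0 -> 0 = 2
(w || u) -> (u -> (u && v)) = 2 -> 2 = 2
!((v && !w) || (u || v)) -> ((w || u) -> (u -> (u && v))) = 1 -> 2 = 2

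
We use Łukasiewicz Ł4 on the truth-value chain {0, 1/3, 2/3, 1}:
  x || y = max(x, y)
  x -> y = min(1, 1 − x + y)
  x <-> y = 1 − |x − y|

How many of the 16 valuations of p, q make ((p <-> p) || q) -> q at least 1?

p = 0, q = 0 ↦ 0  <
p = 0, q = 1/3 ↦ 1/3  <
p = 0, q = 2/3 ↦ 2/3  <
p = 0, q = 1 ↦ 1  ≥
p = 1/3, q = 0 ↦ 0  <
p = 1/3, q = 1/3 ↦ 1/3  <
p = 1/3, q = 2/3 ↦ 2/3  <
p = 1/3, q = 1 ↦ 1  ≥
p = 2/3, q = 0 ↦ 0  <
p = 2/3, q = 1/3 ↦ 1/3  <
p = 2/3, q = 2/3 ↦ 2/3  <
p = 2/3, q = 1 ↦ 1  ≥
p = 1, q = 0 ↦ 0  <
p = 1, q = 1/3 ↦ 1/3  <
p = 1, q = 2/3 ↦ 2/3  <
p = 1, q = 1 ↦ 1  ≥
So 4 of the 16 assignments meet the threshold.

4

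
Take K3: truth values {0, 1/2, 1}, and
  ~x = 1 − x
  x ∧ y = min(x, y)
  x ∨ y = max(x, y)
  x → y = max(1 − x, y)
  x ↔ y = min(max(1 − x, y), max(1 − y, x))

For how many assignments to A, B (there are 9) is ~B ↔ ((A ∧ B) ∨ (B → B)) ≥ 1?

3

A = 0, B = 0 ↦ 1  ≥
A = 0, B = 1/2 ↦ 1/2  <
A = 0, B = 1 ↦ 0  <
A = 1/2, B = 0 ↦ 1  ≥
A = 1/2, B = 1/2 ↦ 1/2  <
A = 1/2, B = 1 ↦ 0  <
A = 1, B = 0 ↦ 1  ≥
A = 1, B = 1/2 ↦ 1/2  <
A = 1, B = 1 ↦ 0  <
So 3 of the 9 assignments meet the threshold.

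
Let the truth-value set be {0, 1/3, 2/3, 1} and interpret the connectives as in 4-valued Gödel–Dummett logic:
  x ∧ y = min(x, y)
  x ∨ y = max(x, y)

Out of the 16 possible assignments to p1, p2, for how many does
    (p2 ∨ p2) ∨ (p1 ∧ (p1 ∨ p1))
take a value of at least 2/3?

p1 = 0, p2 = 0 ↦ 0  <
p1 = 0, p2 = 1/3 ↦ 1/3  <
p1 = 0, p2 = 2/3 ↦ 2/3  ≥
p1 = 0, p2 = 1 ↦ 1  ≥
p1 = 1/3, p2 = 0 ↦ 1/3  <
p1 = 1/3, p2 = 1/3 ↦ 1/3  <
p1 = 1/3, p2 = 2/3 ↦ 2/3  ≥
p1 = 1/3, p2 = 1 ↦ 1  ≥
p1 = 2/3, p2 = 0 ↦ 2/3  ≥
p1 = 2/3, p2 = 1/3 ↦ 2/3  ≥
p1 = 2/3, p2 = 2/3 ↦ 2/3  ≥
p1 = 2/3, p2 = 1 ↦ 1  ≥
p1 = 1, p2 = 0 ↦ 1  ≥
p1 = 1, p2 = 1/3 ↦ 1  ≥
p1 = 1, p2 = 2/3 ↦ 1  ≥
p1 = 1, p2 = 1 ↦ 1  ≥
So 12 of the 16 assignments meet the threshold.

12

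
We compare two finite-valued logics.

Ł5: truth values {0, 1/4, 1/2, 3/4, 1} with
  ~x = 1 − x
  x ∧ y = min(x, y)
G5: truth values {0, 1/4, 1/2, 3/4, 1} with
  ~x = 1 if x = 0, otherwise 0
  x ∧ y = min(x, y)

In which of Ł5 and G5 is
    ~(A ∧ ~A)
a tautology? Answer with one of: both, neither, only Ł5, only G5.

In Ł5: at A = 1/4 the value is 3/4 — not a tautology.
In G5: every assignment gives 1 — tautology.

only G5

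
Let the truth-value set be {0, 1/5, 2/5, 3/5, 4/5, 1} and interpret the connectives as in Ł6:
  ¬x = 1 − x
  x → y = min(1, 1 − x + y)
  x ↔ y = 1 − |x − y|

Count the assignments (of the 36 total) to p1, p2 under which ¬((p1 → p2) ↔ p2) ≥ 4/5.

4

value 1: 1 assignment (counts)
value 4/5: 3 assignments (counts)
value 3/5: 5 assignments
value 2/5: 7 assignments
value 1/5: 9 assignments
value 0: 11 assignments
So 4 of the 36 assignments meet the threshold.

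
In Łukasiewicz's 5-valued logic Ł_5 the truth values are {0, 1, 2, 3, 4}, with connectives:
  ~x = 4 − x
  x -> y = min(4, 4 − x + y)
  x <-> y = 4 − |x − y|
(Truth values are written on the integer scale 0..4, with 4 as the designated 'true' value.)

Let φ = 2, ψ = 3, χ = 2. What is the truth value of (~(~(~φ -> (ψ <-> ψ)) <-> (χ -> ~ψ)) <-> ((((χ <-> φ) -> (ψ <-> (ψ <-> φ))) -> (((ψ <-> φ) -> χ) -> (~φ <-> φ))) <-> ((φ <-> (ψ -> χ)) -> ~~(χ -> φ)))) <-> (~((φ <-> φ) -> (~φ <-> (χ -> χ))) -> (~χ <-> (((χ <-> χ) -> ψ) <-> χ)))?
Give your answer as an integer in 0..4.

3

~φ = ~2 = 2
ψ <-> ψ = 3 <-> 3 = 4
~φ -> (ψ <-> ψ) = 2 -> 4 = 4
~(~φ -> (ψ <-> ψ)) = ~4 = 0
~ψ = ~3 = 1
χ -> ~ψ = 2 -> 1 = 3
~(~φ -> (ψ <-> ψ)) <-> (χ -> ~ψ) = 0 <-> 3 = 1
~(~(~φ -> (ψ <-> ψ)) <-> (χ -> ~ψ)) = ~1 = 3
χ <-> φ = 2 <-> 2 = 4
ψ <-> φ = 3 <-> 2 = 3
ψ <-> (ψ <-> φ) = 3 <-> 3 = 4
(χ <-> φ) -> (ψ <-> (ψ <-> φ)) = 4 -> 4 = 4
ψ <-> φ = 3 <-> 2 = 3
(ψ <-> φ) -> χ = 3 -> 2 = 3
~φ = ~2 = 2
~φ <-> φ = 2 <-> 2 = 4
((ψ <-> φ) -> χ) -> (~φ <-> φ) = 3 -> 4 = 4
((χ <-> φ) -> (ψ <-> (ψ <-> φ))) -> (((ψ <-> φ) -> χ) -> (~φ <-> φ)) = 4 -> 4 = 4
ψ -> χ = 3 -> 2 = 3
φ <-> (ψ -> χ) = 2 <-> 3 = 3
χ -> φ = 2 -> 2 = 4
~(χ -> φ) = ~4 = 0
~~(χ -> φ) = ~0 = 4
(φ <-> (ψ -> χ)) -> ~~(χ -> φ) = 3 -> 4 = 4
(((χ <-> φ) -> (ψ <-> (ψ <-> φ))) -> (((ψ <-> φ) -> χ) -> (~φ <-> φ))) <-> ((φ <-> (ψ -> χ)) -> ~~(χ -> φ)) = 4 <-> 4 = 4
~(~(~φ -> (ψ <-> ψ)) <-> (χ -> ~ψ)) <-> ((((χ <-> φ) -> (ψ <-> (ψ <-> φ))) -> (((ψ <-> φ) -> χ) -> (~φ <-> φ))) <-> ((φ <-> (ψ -> χ)) -> ~~(χ -> φ))) = 3 <-> 4 = 3
φ <-> φ = 2 <-> 2 = 4
~φ = ~2 = 2
χ -> χ = 2 -> 2 = 4
~φ <-> (χ -> χ) = 2 <-> 4 = 2
(φ <-> φ) -> (~φ <-> (χ -> χ)) = 4 -> 2 = 2
~((φ <-> φ) -> (~φ <-> (χ -> χ))) = ~2 = 2
~χ = ~2 = 2
χ <-> χ = 2 <-> 2 = 4
(χ <-> χ) -> ψ = 4 -> 3 = 3
((χ <-> χ) -> ψ) <-> χ = 3 <-> 2 = 3
~χ <-> (((χ <-> χ) -> ψ) <-> χ) = 2 <-> 3 = 3
~((φ <-> φ) -> (~φ <-> (χ -> χ))) -> (~χ <-> (((χ <-> χ) -> ψ) <-> χ)) = 2 -> 3 = 4
(~(~(~φ -> (ψ <-> ψ)) <-> (χ -> ~ψ)) <-> ((((χ <-> φ) -> (ψ <-> (ψ <-> φ))) -> (((ψ <-> φ) -> χ) -> (~φ <-> φ))) <-> ((φ <-> (ψ -> χ)) -> ~~(χ -> φ)))) <-> (~((φ <-> φ) -> (~φ <-> (χ -> χ))) -> (~χ <-> (((χ <-> χ) -> ψ) <-> χ))) = 3 <-> 4 = 3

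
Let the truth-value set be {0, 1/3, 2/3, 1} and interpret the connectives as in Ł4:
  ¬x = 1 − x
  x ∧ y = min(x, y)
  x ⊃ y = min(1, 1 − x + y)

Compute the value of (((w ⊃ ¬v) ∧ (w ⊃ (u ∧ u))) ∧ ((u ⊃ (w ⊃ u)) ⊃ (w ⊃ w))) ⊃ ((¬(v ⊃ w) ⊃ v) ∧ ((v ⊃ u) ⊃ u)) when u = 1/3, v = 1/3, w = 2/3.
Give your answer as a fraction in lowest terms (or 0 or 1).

2/3

¬v = ¬1/3 = 2/3
w ⊃ ¬v = 2/3 ⊃ 2/3 = 1
u ∧ u = 1/3 ∧ 1/3 = 1/3
w ⊃ (u ∧ u) = 2/3 ⊃ 1/3 = 2/3
(w ⊃ ¬v) ∧ (w ⊃ (u ∧ u)) = 1 ∧ 2/3 = 2/3
w ⊃ u = 2/3 ⊃ 1/3 = 2/3
u ⊃ (w ⊃ u) = 1/3 ⊃ 2/3 = 1
w ⊃ w = 2/3 ⊃ 2/3 = 1
(u ⊃ (w ⊃ u)) ⊃ (w ⊃ w) = 1 ⊃ 1 = 1
((w ⊃ ¬v) ∧ (w ⊃ (u ∧ u))) ∧ ((u ⊃ (w ⊃ u)) ⊃ (w ⊃ w)) = 2/3 ∧ 1 = 2/3
v ⊃ w = 1/3 ⊃ 2/3 = 1
¬(v ⊃ w) = ¬1 = 0
¬(v ⊃ w) ⊃ v = 0 ⊃ 1/3 = 1
v ⊃ u = 1/3 ⊃ 1/3 = 1
(v ⊃ u) ⊃ u = 1 ⊃ 1/3 = 1/3
(¬(v ⊃ w) ⊃ v) ∧ ((v ⊃ u) ⊃ u) = 1 ∧ 1/3 = 1/3
(((w ⊃ ¬v) ∧ (w ⊃ (u ∧ u))) ∧ ((u ⊃ (w ⊃ u)) ⊃ (w ⊃ w))) ⊃ ((¬(v ⊃ w) ⊃ v) ∧ ((v ⊃ u) ⊃ u)) = 2/3 ⊃ 1/3 = 2/3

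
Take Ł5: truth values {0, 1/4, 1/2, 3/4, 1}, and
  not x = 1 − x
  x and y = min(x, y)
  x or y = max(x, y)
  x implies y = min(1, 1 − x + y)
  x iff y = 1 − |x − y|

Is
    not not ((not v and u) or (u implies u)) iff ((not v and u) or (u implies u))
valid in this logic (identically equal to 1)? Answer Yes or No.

Yes

At u = 1/2, v = 3/4, for instance:
not v = not 3/4 = 1/4
not v and u = 1/4 and 1/2 = 1/4
u implies u = 1/2 implies 1/2 = 1
(not v and u) or (u implies u) = 1/4 or 1 = 1
not ((not v and u) or (u implies u)) = not 1 = 0
not not ((not v and u) or (u implies u)) = not 0 = 1
not not ((not v and u) or (u implies u)) iff ((not v and u) or (u implies u)) = 1 iff 1 = 1
and checking the remaining 24 assignments likewise gives ≥ 1 in every case.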